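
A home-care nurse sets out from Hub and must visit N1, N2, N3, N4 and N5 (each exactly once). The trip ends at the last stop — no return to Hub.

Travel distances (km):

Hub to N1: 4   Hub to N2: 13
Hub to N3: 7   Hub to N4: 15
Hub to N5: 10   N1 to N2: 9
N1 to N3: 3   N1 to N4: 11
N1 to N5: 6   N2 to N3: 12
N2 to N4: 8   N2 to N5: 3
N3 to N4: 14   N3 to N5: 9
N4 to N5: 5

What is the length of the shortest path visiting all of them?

There are 5! = 120 possible orderings.
Hub - N1 - N2 - N3 - N4 - N5: 4+9+12+14+5 = 44
Hub - N1 - N2 - N3 - N5 - N4: 4+9+12+9+5 = 39
Hub - N1 - N2 - N4 - N3 - N5: 4+9+8+14+9 = 44
Hub - N1 - N2 - N4 - N5 - N3: 4+9+8+5+9 = 35
Hub - N1 - N2 - N5 - N3 - N4: 4+9+3+9+14 = 39
Hub - N1 - N2 - N5 - N4 - N3: 4+9+3+5+14 = 35
Hub - N1 - N3 - N2 - N4 - N5: 4+3+12+8+5 = 32
Hub - N1 - N3 - N2 - N5 - N4: 4+3+12+3+5 = 27
Hub - N1 - N3 - N4 - N2 - N5: 4+3+14+8+3 = 32
Hub - N1 - N3 - N4 - N5 - N2: 4+3+14+5+3 = 29
Hub - N1 - N3 - N5 - N2 - N4: 4+3+9+3+8 = 27
Hub - N1 - N3 - N5 - N4 - N2: 4+3+9+5+8 = 29
Hub - N1 - N4 - N2 - N3 - N5: 4+11+8+12+9 = 44
Hub - N1 - N4 - N2 - N5 - N3: 4+11+8+3+9 = 35
… (106 more)
The minimum is 27.
One shortest path: Hub → N1 → N3 → N2 → N5 → N4.

Shortest open route: 27 km.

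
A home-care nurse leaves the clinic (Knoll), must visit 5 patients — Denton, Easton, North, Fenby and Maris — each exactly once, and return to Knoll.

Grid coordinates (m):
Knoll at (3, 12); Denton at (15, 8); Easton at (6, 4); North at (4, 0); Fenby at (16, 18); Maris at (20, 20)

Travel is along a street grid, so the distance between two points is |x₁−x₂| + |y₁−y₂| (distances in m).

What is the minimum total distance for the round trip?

With 5 stops there are 5!/2 = 60 distinct round trips (a route and its reverse cost the same).
Knoll → Denton → Easton → North → Fenby → Maris → Knoll: 16+13+6+30+6+25 = 96
Knoll → Denton → Easton → North → Maris → Fenby → Knoll: 16+13+6+36+6+19 = 96
Knoll → Denton → Easton → Fenby → North → Maris → Knoll: 16+13+24+30+36+25 = 144
Knoll → Denton → Easton → Fenby → Maris → North → Knoll: 16+13+24+6+36+13 = 108
Knoll → Denton → Easton → Maris → North → Fenby → Knoll: 16+13+30+36+30+19 = 144
Knoll → Denton → Easton → Maris → Fenby → North → Knoll: 16+13+30+6+30+13 = 108
Knoll → Denton → North → Easton → Fenby → Maris → Knoll: 16+19+6+24+6+25 = 96
Knoll → Denton → North → Easton → Maris → Fenby → Knoll: 16+19+6+30+6+19 = 96
Knoll → Denton → North → Fenby → Easton → Maris → Knoll: 16+19+30+24+30+25 = 144
Knoll → Denton → North → Fenby → Maris → Easton → Knoll: 16+19+30+6+30+11 = 112
Knoll → Denton → North → Maris → Easton → Fenby → Knoll: 16+19+36+30+24+19 = 144
Knoll → Denton → North → Maris → Fenby → Easton → Knoll: 16+19+36+6+24+11 = 112
Knoll → Denton → Fenby → Easton → North → Maris → Knoll: 16+11+24+6+36+25 = 118
Knoll → Denton → Fenby → Easton → Maris → North → Knoll: 16+11+24+30+36+13 = 130
… (46 more)
Knoll → North → Easton → Denton → Fenby → Maris → Knoll: 13+6+13+11+6+25 = 74  ← best
The minimum is 74.
One optimal route: Knoll → North → Easton → Denton → Fenby → Maris → Knoll (or its reverse).

Shortest round trip = 74 m.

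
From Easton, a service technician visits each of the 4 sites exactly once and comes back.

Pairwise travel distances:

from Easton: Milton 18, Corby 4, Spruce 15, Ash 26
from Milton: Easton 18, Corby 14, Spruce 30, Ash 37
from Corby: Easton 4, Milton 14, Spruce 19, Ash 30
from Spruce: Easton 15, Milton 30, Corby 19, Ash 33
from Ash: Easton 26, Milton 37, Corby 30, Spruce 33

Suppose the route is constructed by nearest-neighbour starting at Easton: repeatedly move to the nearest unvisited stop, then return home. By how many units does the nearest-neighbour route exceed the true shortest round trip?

The nearest-neighbour route is 4 longer than optimal.

Easton: Corby=4, Spruce=15, Milton=18, Ash=26 ⇒ Corby
Corby: Milton=14, Spruce=19, Ash=30 ⇒ Milton
Milton: Spruce=30, Ash=37 ⇒ Spruce
Spruce: Ash=33 ⇒ Ash
NN route Easton → Corby → Milton → Spruce → Ash → Easton costs 107.
Optimal: Easton → Corby → Milton → Ash → Spruce → Easton costs 103 (by enumerating all 12 distinct tours).
Excess = 107 − 103 = 4.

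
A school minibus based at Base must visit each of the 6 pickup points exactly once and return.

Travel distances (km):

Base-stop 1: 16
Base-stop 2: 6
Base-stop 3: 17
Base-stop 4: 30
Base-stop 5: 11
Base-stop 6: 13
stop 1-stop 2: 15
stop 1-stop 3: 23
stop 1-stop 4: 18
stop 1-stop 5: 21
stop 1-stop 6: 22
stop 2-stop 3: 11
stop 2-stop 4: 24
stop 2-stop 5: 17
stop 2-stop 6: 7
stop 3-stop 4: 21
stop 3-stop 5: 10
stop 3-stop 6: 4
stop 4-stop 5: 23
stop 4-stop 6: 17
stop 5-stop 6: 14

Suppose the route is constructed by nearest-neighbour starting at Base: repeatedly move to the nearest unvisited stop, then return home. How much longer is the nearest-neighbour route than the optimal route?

From Base: stop 2=6, stop 5=11, stop 6=13, stop 1=16, stop 3=17, stop 4=30 → choose stop 2 (6).
From stop 2: stop 6=7, stop 3=11, stop 1=15, stop 5=17, stop 4=24 → choose stop 6 (7).
From stop 6: stop 3=4, stop 5=14, stop 4=17, stop 1=22 → choose stop 3 (4).
From stop 3: stop 5=10, stop 4=21, stop 1=23 → choose stop 5 (10).
From stop 5: stop 1=21, stop 4=23 → choose stop 1 (21).
From stop 1: stop 4=18 → choose stop 4 (18).
NN route Base → stop 2 → stop 6 → stop 3 → stop 5 → stop 1 → stop 4 → Base costs 96.
Optimal: Base → stop 2 → stop 1 → stop 4 → stop 6 → stop 3 → stop 5 → Base costs 81 (by enumerating all 360 distinct tours).
Excess = 96 − 81 = 15.

Excess over optimum: 15 km.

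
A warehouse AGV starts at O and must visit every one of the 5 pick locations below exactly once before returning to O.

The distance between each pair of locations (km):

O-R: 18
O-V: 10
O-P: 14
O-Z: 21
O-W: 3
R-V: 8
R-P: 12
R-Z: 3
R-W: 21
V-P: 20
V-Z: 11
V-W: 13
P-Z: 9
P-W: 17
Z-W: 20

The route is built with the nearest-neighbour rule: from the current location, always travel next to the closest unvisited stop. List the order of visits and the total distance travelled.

Nearest-neighbour total = 50 km; route O → W → V → R → Z → P → O.

From O: distances to unvisited — W=3, V=10, P=14, R=18, Z=21. Nearest is W (3).
From W: distances to unvisited — V=13, P=17, Z=20, R=21. Nearest is V (13).
From V: distances to unvisited — R=8, Z=11, P=20. Nearest is R (8).
From R: distances to unvisited — Z=3, P=12. Nearest is Z (3).
From Z: distances to unvisited — P=9. Nearest is P (9).
Return P→O: 14.
Total = 3 + 13 + 8 + 3 + 9 + 14 = 50.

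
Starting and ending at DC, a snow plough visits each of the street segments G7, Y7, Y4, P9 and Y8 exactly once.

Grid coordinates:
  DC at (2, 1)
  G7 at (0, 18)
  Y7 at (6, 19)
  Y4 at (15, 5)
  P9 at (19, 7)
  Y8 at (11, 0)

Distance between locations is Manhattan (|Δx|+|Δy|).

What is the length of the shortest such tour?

Shortest round trip = 76.

DC-G7-Y7-Y4-P9-Y8-DC: 19+7+23+6+15+10 = 80
DC-G7-Y7-Y4-Y8-P9-DC: 19+7+23+9+15+23 = 96
DC-G7-Y7-P9-Y4-Y8-DC: 19+7+25+6+9+10 = 76
DC-G7-Y7-P9-Y8-Y4-DC: 19+7+25+15+9+17 = 92
DC-G7-Y7-Y8-Y4-P9-DC: 19+7+24+9+6+23 = 88
DC-G7-Y7-Y8-P9-Y4-DC: 19+7+24+15+6+17 = 88
DC-G7-Y4-Y7-P9-Y8-DC: 19+28+23+25+15+10 = 120
DC-G7-Y4-Y7-Y8-P9-DC: 19+28+23+24+15+23 = 132
DC-G7-Y4-P9-Y7-Y8-DC: 19+28+6+25+24+10 = 112
DC-G7-Y4-P9-Y8-Y7-DC: 19+28+6+15+24+22 = 114
DC-G7-Y4-Y8-Y7-P9-DC: 19+28+9+24+25+23 = 128
DC-G7-Y4-Y8-P9-Y7-DC: 19+28+9+15+25+22 = 118
DC-G7-P9-Y7-Y4-Y8-DC: 19+30+25+23+9+10 = 116
DC-G7-P9-Y7-Y8-Y4-DC: 19+30+25+24+9+17 = 124
… (46 more)
The minimum is 76.
One optimal route: DC → G7 → Y7 → P9 → Y4 → Y8 → DC (or its reverse).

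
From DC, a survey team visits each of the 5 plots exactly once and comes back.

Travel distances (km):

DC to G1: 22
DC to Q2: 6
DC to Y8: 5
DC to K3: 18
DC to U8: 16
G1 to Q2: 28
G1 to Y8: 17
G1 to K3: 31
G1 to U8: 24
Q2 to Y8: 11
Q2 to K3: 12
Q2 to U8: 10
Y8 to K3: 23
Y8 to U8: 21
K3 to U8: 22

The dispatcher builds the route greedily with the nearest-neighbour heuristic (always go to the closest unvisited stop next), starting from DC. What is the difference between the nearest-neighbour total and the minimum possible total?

From DC: Y8=5, Q2=6, U8=16, K3=18, G1=22 → choose Y8 (5).
From Y8: Q2=11, G1=17, U8=21, K3=23 → choose Q2 (11).
From Q2: U8=10, K3=12, G1=28 → choose U8 (10).
From U8: K3=22, G1=24 → choose K3 (22).
From K3: G1=31 → choose G1 (31).
NN route DC → Y8 → Q2 → U8 → K3 → G1 → DC costs 101.
Optimal: DC → Q2 → K3 → U8 → G1 → Y8 → DC costs 86 (by enumerating all 60 distinct tours).
Excess = 101 − 86 = 15.

Excess over optimum: 15 km.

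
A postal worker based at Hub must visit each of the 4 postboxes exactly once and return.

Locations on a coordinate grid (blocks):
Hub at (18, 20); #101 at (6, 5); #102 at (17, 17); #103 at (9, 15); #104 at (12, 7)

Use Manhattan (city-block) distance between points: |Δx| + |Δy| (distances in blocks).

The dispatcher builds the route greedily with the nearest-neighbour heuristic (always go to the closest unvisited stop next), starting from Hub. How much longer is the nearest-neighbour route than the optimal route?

Hub: #102=4, #103=14, #104=19, #101=27 ⇒ #102
#102: #103=10, #104=15, #101=23 ⇒ #103
#103: #104=11, #101=13 ⇒ #104
#104: #101=8 ⇒ #101
NN route Hub → #102 → #103 → #104 → #101 → Hub costs 60.
Optimal: Hub → #102 → #103 → #101 → #104 → Hub costs 54 (by enumerating all 12 distinct tours).
Excess = 60 − 54 = 6.

Excess over optimum: 6 blocks.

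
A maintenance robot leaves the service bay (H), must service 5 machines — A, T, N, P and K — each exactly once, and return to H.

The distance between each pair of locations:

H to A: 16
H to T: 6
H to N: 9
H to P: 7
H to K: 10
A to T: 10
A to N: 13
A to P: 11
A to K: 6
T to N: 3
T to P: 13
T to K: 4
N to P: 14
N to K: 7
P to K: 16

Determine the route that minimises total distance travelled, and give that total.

Shortest round trip = 40.

With 5 stops there are 5!/2 = 60 distinct round trips (a route and its reverse cost the same).
H→A→T→N→P→K→H: 16+10+3+14+16+10 = 69
H→A→T→N→K→P→H: 16+10+3+7+16+7 = 59
H→A→T→P→N→K→H: 16+10+13+14+7+10 = 70
H→A→T→P→K→N→H: 16+10+13+16+7+9 = 71
H→A→T→K→N→P→H: 16+10+4+7+14+7 = 58
H→A→T→K→P→N→H: 16+10+4+16+14+9 = 69
H→A→N→T→P→K→H: 16+13+3+13+16+10 = 71
H→A→N→T→K→P→H: 16+13+3+4+16+7 = 59
H→A→N→P→T→K→H: 16+13+14+13+4+10 = 70
H→A→N→P→K→T→H: 16+13+14+16+4+6 = 69
H→A→N→K→T→P→H: 16+13+7+4+13+7 = 60
H→A→N→K→P→T→H: 16+13+7+16+13+6 = 71
H→A→P→T→N→K→H: 16+11+13+3+7+10 = 60
H→A→P→T→K→N→H: 16+11+13+4+7+9 = 60
… (46 more)
H→T→N→K→A→P→H: 6+3+7+6+11+7 = 40  ← best
The minimum is 40.
One optimal route: H → T → N → K → A → P → H (or its reverse).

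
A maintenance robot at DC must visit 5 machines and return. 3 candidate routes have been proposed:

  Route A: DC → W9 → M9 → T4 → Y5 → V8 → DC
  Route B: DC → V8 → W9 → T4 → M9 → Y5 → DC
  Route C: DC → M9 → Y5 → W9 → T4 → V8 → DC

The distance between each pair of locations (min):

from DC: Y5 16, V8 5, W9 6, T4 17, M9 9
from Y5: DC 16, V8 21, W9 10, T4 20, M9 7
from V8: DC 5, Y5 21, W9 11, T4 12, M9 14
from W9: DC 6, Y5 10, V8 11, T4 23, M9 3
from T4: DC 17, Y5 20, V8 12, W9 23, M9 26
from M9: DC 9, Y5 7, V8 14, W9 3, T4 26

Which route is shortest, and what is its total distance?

Shortest is Route C, total 66 min.

Route A: 6 + 3 + 26 + 20 + 21 + 5 = 81
Route B: 5 + 11 + 23 + 26 + 7 + 16 = 88
Route C: 9 + 7 + 10 + 23 + 12 + 5 = 66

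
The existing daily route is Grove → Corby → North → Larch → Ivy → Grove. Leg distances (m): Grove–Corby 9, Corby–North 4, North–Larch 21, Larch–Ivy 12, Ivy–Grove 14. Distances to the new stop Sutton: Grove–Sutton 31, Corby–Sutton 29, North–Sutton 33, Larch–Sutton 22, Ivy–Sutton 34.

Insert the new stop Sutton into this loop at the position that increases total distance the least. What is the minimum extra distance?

Insertion cost between consecutive stops i–j is d(i,Sutton) + d(Sutton,j) − d(i,j):
  between Grove and Corby: 31 + 29 − 9 = 51
  between Corby and North: 29 + 33 − 4 = 58
  between North and Larch: 33 + 22 − 21 = 34
  between Larch and Ivy: 22 + 34 − 12 = 44
  between Ivy and Grove: 34 + 31 − 14 = 51
Cheapest insertion is between North and Larch, adding 34.
New total = 60 + 34 = 94.

Adding 34 m by placing Sutton on the North–Larch leg.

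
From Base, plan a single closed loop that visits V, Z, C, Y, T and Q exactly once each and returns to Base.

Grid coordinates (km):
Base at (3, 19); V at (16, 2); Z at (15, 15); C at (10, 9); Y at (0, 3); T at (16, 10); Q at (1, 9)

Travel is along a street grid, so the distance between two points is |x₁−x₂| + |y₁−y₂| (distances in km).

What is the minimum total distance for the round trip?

Shortest round trip = 78 km.

With 6 stops there are 6!/2 = 360 distinct round trips (a route and its reverse cost the same).
Base→V→Z→C→Y→T→Q→Base: 30+14+11+16+23+16+12 = 122
Base→V→Z→C→Y→Q→T→Base: 30+14+11+16+7+16+22 = 116
Base→V→Z→C→T→Y→Q→Base: 30+14+11+7+23+7+12 = 104
Base→V→Z→C→T→Q→Y→Base: 30+14+11+7+16+7+19 = 104
Base→V→Z→C→Q→Y→T→Base: 30+14+11+9+7+23+22 = 116
Base→V→Z→C→Q→T→Y→Base: 30+14+11+9+16+23+19 = 122
Base→V→Z→Y→C→T→Q→Base: 30+14+27+16+7+16+12 = 122
Base→V→Z→Y→C→Q→T→Base: 30+14+27+16+9+16+22 = 134
… (352 more)
Base→Z→C→T→V→Y→Q→Base: 16+11+7+8+17+7+12 = 78  ← best
The minimum is 78.
One optimal route: Base → Z → C → T → V → Y → Q → Base (or its reverse).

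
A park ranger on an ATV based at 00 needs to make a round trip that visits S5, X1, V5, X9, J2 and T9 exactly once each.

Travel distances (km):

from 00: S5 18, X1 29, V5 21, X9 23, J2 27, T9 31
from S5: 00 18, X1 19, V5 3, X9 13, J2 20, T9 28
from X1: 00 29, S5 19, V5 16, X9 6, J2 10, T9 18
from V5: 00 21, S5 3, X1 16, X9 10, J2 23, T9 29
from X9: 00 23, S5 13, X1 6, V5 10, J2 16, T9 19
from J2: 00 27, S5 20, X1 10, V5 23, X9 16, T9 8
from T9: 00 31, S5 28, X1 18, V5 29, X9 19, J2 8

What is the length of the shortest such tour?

00→S5→X1→V5→X9→J2→T9→00: 18+19+16+10+16+8+31 = 118
00→S5→X1→V5→X9→T9→J2→00: 18+19+16+10+19+8+27 = 117
00→S5→X1→V5→J2→X9→T9→00: 18+19+16+23+16+19+31 = 142
00→S5→X1→V5→J2→T9→X9→00: 18+19+16+23+8+19+23 = 126
00→S5→X1→V5→T9→X9→J2→00: 18+19+16+29+19+16+27 = 144
00→S5→X1→V5→T9→J2→X9→00: 18+19+16+29+8+16+23 = 129
00→S5→X1→X9→V5→J2→T9→00: 18+19+6+10+23+8+31 = 115
00→S5→X1→X9→V5→T9→J2→00: 18+19+6+10+29+8+27 = 117
… (352 more)
00→S5→V5→X9→X1→J2→T9→00: 18+3+10+6+10+8+31 = 86  ← best
The minimum is 86.
One optimal route: 00 → S5 → V5 → X9 → X1 → J2 → T9 → 00 (or its reverse).

Minimum total distance: 86 km.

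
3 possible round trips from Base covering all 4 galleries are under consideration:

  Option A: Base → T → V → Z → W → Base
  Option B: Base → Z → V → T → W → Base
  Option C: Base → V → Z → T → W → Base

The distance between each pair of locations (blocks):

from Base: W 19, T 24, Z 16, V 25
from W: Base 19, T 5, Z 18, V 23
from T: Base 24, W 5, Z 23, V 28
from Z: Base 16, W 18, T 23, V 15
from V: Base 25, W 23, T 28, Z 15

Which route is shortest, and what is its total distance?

Option A: 24 + 28 + 15 + 18 + 19 = 104
Option B: 16 + 15 + 28 + 5 + 19 = 83
Option C: 25 + 15 + 23 + 5 + 19 = 87

Shortest is Option B, total 83 blocks.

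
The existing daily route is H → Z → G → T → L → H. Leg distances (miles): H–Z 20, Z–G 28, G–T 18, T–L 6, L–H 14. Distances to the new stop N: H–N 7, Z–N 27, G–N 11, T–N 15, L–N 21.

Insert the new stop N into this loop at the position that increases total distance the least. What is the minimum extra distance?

Minimum extra distance: 8 miles, inserting N between G and T.

Insertion cost between consecutive stops i–j is d(i,N) + d(N,j) − d(i,j):
  between H and Z: 7 + 27 − 20 = 14
  between Z and G: 27 + 11 − 28 = 10
  between G and T: 11 + 15 − 18 = 8
  between T and L: 15 + 21 − 6 = 30
  between L and H: 21 + 7 − 14 = 14
Cheapest insertion is between G and T, adding 8.
New total = 86 + 8 = 94.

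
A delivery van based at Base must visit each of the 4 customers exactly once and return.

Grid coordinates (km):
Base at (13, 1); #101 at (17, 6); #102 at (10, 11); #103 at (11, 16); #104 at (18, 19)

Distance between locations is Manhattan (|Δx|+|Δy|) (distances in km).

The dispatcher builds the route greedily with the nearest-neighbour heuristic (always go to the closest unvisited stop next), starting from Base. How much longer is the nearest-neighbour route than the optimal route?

Excess over optimum: 8 km.

From Base: #101=9, #102=13, #103=17, #104=23 → choose #101 (9).
From #101: #102=12, #104=14, #103=16 → choose #102 (12).
From #102: #103=6, #104=16 → choose #103 (6).
From #103: #104=10 → choose #104 (10).
NN route Base → #101 → #102 → #103 → #104 → Base costs 60.
Optimal: Base → #101 → #104 → #103 → #102 → Base costs 52 (by enumerating all 12 distinct tours).
Excess = 60 − 52 = 8.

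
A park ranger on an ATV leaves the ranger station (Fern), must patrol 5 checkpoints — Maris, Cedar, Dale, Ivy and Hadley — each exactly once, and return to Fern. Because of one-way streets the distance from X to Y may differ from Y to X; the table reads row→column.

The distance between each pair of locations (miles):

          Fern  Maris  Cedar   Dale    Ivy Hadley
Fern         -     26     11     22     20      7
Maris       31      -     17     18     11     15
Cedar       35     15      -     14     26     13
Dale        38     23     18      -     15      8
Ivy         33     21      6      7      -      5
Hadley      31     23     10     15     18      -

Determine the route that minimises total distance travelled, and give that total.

Minimum total distance: 83 miles.

Fern - Maris - Cedar - Dale - Ivy - Hadley - Fern: 26+17+14+15+5+31 = 108
Fern - Maris - Cedar - Dale - Hadley - Ivy - Fern: 26+17+14+8+18+33 = 116
Fern - Maris - Cedar - Ivy - Dale - Hadley - Fern: 26+17+26+7+8+31 = 115
Fern - Maris - Cedar - Ivy - Hadley - Dale - Fern: 26+17+26+5+15+38 = 127
Fern - Maris - Cedar - Hadley - Dale - Ivy - Fern: 26+17+13+15+15+33 = 119
Fern - Maris - Cedar - Hadley - Ivy - Dale - Fern: 26+17+13+18+7+38 = 119
Fern - Maris - Dale - Cedar - Ivy - Hadley - Fern: 26+18+18+26+5+31 = 124
Fern - Maris - Dale - Cedar - Hadley - Ivy - Fern: 26+18+18+13+18+33 = 126
Fern - Maris - Dale - Ivy - Cedar - Hadley - Fern: 26+18+15+6+13+31 = 109
Fern - Maris - Dale - Ivy - Hadley - Cedar - Fern: 26+18+15+5+10+35 = 109
Fern - Maris - Dale - Hadley - Cedar - Ivy - Fern: 26+18+8+10+26+33 = 121
Fern - Maris - Dale - Hadley - Ivy - Cedar - Fern: 26+18+8+18+6+35 = 111
Fern - Maris - Ivy - Cedar - Dale - Hadley - Fern: 26+11+6+14+8+31 = 96
Fern - Maris - Ivy - Cedar - Hadley - Dale - Fern: 26+11+6+13+15+38 = 109
… (106 more)
Fern - Cedar - Maris - Ivy - Dale - Hadley - Fern: 11+15+11+7+8+31 = 83  ← best
The minimum is 83.
One optimal route: Fern → Cedar → Maris → Ivy → Dale → Hadley → Fern.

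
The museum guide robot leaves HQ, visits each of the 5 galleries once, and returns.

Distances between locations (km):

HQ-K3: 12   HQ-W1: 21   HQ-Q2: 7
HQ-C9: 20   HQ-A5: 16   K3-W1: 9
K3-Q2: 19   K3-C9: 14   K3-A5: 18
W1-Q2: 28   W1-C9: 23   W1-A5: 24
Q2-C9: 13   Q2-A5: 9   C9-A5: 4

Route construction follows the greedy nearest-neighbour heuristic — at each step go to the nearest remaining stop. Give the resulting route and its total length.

64 km along HQ → Q2 → A5 → C9 → K3 → W1 → HQ.

From HQ: distances to unvisited — Q2=7, K3=12, A5=16, C9=20, W1=21. Nearest is Q2 (7).
From Q2: distances to unvisited — A5=9, C9=13, K3=19, W1=28. Nearest is A5 (9).
From A5: distances to unvisited — C9=4, K3=18, W1=24. Nearest is C9 (4).
From C9: distances to unvisited — K3=14, W1=23. Nearest is K3 (14).
From K3: distances to unvisited — W1=9. Nearest is W1 (9).
Return W1→HQ: 21.
Total = 7 + 9 + 4 + 14 + 9 + 21 = 64.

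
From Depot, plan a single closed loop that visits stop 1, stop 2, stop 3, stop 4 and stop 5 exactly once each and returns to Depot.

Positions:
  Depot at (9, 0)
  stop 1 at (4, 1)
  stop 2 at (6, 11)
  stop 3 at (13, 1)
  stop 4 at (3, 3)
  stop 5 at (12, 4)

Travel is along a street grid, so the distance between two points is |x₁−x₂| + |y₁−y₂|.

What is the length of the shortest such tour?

42 — the shortest possible round trip.

There are 60 distinct closed tours to check (reversals are equivalent).
Depot → stop 1 → stop 2 → stop 3 → stop 4 → stop 5 → Depot: 6+12+17+12+10+7 = 64
Depot → stop 1 → stop 2 → stop 3 → stop 5 → stop 4 → Depot: 6+12+17+4+10+9 = 58
Depot → stop 1 → stop 2 → stop 4 → stop 3 → stop 5 → Depot: 6+12+11+12+4+7 = 52
Depot → stop 1 → stop 2 → stop 4 → stop 5 → stop 3 → Depot: 6+12+11+10+4+5 = 48
Depot → stop 1 → stop 2 → stop 5 → stop 3 → stop 4 → Depot: 6+12+13+4+12+9 = 56
Depot → stop 1 → stop 2 → stop 5 → stop 4 → stop 3 → Depot: 6+12+13+10+12+5 = 58
Depot → stop 1 → stop 3 → stop 2 → stop 4 → stop 5 → Depot: 6+9+17+11+10+7 = 60
Depot → stop 1 → stop 3 → stop 2 → stop 5 → stop 4 → Depot: 6+9+17+13+10+9 = 64
Depot → stop 1 → stop 3 → stop 4 → stop 2 → stop 5 → Depot: 6+9+12+11+13+7 = 58
Depot → stop 1 → stop 3 → stop 4 → stop 5 → stop 2 → Depot: 6+9+12+10+13+14 = 64
Depot → stop 1 → stop 3 → stop 5 → stop 2 → stop 4 → Depot: 6+9+4+13+11+9 = 52
Depot → stop 1 → stop 3 → stop 5 → stop 4 → stop 2 → Depot: 6+9+4+10+11+14 = 54
Depot → stop 1 → stop 4 → stop 2 → stop 3 → stop 5 → Depot: 6+3+11+17+4+7 = 48
Depot → stop 1 → stop 4 → stop 2 → stop 5 → stop 3 → Depot: 6+3+11+13+4+5 = 42
… (46 more)
The minimum is 42.
One optimal route: Depot → stop 1 → stop 4 → stop 2 → stop 5 → stop 3 → Depot (or its reverse).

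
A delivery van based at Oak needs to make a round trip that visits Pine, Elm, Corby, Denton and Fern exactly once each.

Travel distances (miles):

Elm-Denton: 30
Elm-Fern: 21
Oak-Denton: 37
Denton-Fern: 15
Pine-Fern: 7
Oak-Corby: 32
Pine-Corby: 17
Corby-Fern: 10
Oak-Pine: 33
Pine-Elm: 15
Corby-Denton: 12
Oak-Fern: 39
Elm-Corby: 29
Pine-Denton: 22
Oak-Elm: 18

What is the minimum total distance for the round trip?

Shortest round trip = 99 miles.

With 5 stops there are 5!/2 = 60 distinct round trips (a route and its reverse cost the same).
Oak→Pine→Elm→Corby→Denton→Fern→Oak: 33+15+29+12+15+39 = 143
Oak→Pine→Elm→Corby→Fern→Denton→Oak: 33+15+29+10+15+37 = 139
Oak→Pine→Elm→Denton→Corby→Fern→Oak: 33+15+30+12+10+39 = 139
Oak→Pine→Elm→Denton→Fern→Corby→Oak: 33+15+30+15+10+32 = 135
Oak→Pine→Elm→Fern→Corby→Denton→Oak: 33+15+21+10+12+37 = 128
Oak→Pine→Elm→Fern→Denton→Corby→Oak: 33+15+21+15+12+32 = 128
Oak→Pine→Corby→Elm→Denton→Fern→Oak: 33+17+29+30+15+39 = 163
Oak→Pine→Corby→Elm→Fern→Denton→Oak: 33+17+29+21+15+37 = 152
Oak→Pine→Corby→Denton→Elm→Fern→Oak: 33+17+12+30+21+39 = 152
Oak→Pine→Corby→Denton→Fern→Elm→Oak: 33+17+12+15+21+18 = 116
Oak→Pine→Corby→Fern→Elm→Denton→Oak: 33+17+10+21+30+37 = 148
Oak→Pine→Corby→Fern→Denton→Elm→Oak: 33+17+10+15+30+18 = 123
Oak→Pine→Denton→Elm→Corby→Fern→Oak: 33+22+30+29+10+39 = 163
Oak→Pine→Denton→Elm→Fern→Corby→Oak: 33+22+30+21+10+32 = 148
… (46 more)
Oak→Elm→Pine→Fern→Corby→Denton→Oak: 18+15+7+10+12+37 = 99  ← best
The minimum is 99.
One optimal route: Oak → Elm → Pine → Fern → Corby → Denton → Oak (or its reverse).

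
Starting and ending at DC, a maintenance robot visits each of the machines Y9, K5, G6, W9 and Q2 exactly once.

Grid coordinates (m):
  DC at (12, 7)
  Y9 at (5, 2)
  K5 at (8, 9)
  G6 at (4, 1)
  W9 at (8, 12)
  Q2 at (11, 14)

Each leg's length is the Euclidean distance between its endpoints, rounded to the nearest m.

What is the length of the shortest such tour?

With 5 stops there are 5!/2 = 60 distinct round trips (a route and its reverse cost the same).
DC - Y9 - K5 - G6 - W9 - Q2 - DC: 9+8+9+12+4+7 = 49
DC - Y9 - K5 - G6 - Q2 - W9 - DC: 9+8+9+15+4+6 = 51
DC - Y9 - K5 - W9 - G6 - Q2 - DC: 9+8+3+12+15+7 = 54
DC - Y9 - K5 - W9 - Q2 - G6 - DC: 9+8+3+4+15+10 = 49
DC - Y9 - K5 - Q2 - G6 - W9 - DC: 9+8+6+15+12+6 = 56
DC - Y9 - K5 - Q2 - W9 - G6 - DC: 9+8+6+4+12+10 = 49
DC - Y9 - G6 - K5 - W9 - Q2 - DC: 9+1+9+3+4+7 = 33
DC - Y9 - G6 - K5 - Q2 - W9 - DC: 9+1+9+6+4+6 = 35
DC - Y9 - G6 - W9 - K5 - Q2 - DC: 9+1+12+3+6+7 = 38
DC - Y9 - G6 - W9 - Q2 - K5 - DC: 9+1+12+4+6+4 = 36
DC - Y9 - G6 - Q2 - K5 - W9 - DC: 9+1+15+6+3+6 = 40
DC - Y9 - G6 - Q2 - W9 - K5 - DC: 9+1+15+4+3+4 = 36
DC - Y9 - W9 - K5 - G6 - Q2 - DC: 9+10+3+9+15+7 = 53
DC - Y9 - W9 - K5 - Q2 - G6 - DC: 9+10+3+6+15+10 = 53
… (46 more)
The minimum is 33.
One optimal route: DC → Y9 → G6 → K5 → W9 → Q2 → DC (or its reverse).

Shortest round trip = 33 m.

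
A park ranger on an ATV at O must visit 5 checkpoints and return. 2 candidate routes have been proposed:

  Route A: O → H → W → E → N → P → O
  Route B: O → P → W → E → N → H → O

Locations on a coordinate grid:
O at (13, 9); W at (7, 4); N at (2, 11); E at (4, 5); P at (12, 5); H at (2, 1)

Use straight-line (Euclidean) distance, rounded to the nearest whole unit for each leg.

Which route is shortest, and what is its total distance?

Route A: 14 + 6 + 3 + 6 + 12 + 4 = 45
Route B: 4 + 5 + 3 + 6 + 10 + 14 = 42

Shortest is Route B, total 42.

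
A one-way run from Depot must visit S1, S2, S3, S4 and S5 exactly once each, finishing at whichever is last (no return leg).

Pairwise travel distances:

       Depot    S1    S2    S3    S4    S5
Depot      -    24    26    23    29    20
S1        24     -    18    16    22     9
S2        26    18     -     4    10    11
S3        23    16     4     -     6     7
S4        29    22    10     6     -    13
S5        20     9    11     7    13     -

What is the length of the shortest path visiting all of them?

There are 5! = 120 possible orderings.
Depot - S1 - S2 - S3 - S4 - S5: 24+18+4+6+13 = 65
Depot - S1 - S2 - S3 - S5 - S4: 24+18+4+7+13 = 66
Depot - S1 - S2 - S4 - S3 - S5: 24+18+10+6+7 = 65
Depot - S1 - S2 - S4 - S5 - S3: 24+18+10+13+7 = 72
Depot - S1 - S2 - S5 - S3 - S4: 24+18+11+7+6 = 66
Depot - S1 - S2 - S5 - S4 - S3: 24+18+11+13+6 = 72
Depot - S1 - S3 - S2 - S4 - S5: 24+16+4+10+13 = 67
Depot - S1 - S3 - S2 - S5 - S4: 24+16+4+11+13 = 68
Depot - S1 - S3 - S4 - S2 - S5: 24+16+6+10+11 = 67
Depot - S1 - S3 - S4 - S5 - S2: 24+16+6+13+11 = 70
Depot - S1 - S3 - S5 - S2 - S4: 24+16+7+11+10 = 68
Depot - S1 - S3 - S5 - S4 - S2: 24+16+7+13+10 = 70
Depot - S1 - S4 - S2 - S3 - S5: 24+22+10+4+7 = 67
Depot - S1 - S4 - S2 - S5 - S3: 24+22+10+11+7 = 74
… (106 more)
Depot - S1 - S5 - S2 - S3 - S4: 24+9+11+4+6 = 54  ← best
The minimum is 54.
One shortest path: Depot → S1 → S5 → S2 → S3 → S4.

Shortest open route: 54.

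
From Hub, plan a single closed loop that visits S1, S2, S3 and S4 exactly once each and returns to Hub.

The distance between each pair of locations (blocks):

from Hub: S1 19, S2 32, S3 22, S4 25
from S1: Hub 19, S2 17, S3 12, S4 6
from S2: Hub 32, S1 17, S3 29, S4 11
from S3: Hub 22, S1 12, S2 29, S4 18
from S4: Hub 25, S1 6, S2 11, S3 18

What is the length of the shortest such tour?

83 blocks — the shortest possible round trip.

With 4 stops there are 4!/2 = 12 distinct round trips (a route and its reverse cost the same).
Hub→S1→S2→S3→S4→Hub: 19+17+29+18+25 = 108
Hub→S1→S2→S4→S3→Hub: 19+17+11+18+22 = 87
Hub→S1→S3→S2→S4→Hub: 19+12+29+11+25 = 96
Hub→S1→S3→S4→S2→Hub: 19+12+18+11+32 = 92
Hub→S1→S4→S2→S3→Hub: 19+6+11+29+22 = 87
Hub→S1→S4→S3→S2→Hub: 19+6+18+29+32 = 104
Hub→S2→S1→S3→S4→Hub: 32+17+12+18+25 = 104
Hub→S2→S1→S4→S3→Hub: 32+17+6+18+22 = 95
Hub→S2→S3→S1→S4→Hub: 32+29+12+6+25 = 104
Hub→S2→S4→S1→S3→Hub: 32+11+6+12+22 = 83
Hub→S3→S1→S2→S4→Hub: 22+12+17+11+25 = 87
Hub→S3→S2→S1→S4→Hub: 22+29+17+6+25 = 99
The minimum is 83.
One optimal route: Hub → S2 → S4 → S1 → S3 → Hub (or its reverse).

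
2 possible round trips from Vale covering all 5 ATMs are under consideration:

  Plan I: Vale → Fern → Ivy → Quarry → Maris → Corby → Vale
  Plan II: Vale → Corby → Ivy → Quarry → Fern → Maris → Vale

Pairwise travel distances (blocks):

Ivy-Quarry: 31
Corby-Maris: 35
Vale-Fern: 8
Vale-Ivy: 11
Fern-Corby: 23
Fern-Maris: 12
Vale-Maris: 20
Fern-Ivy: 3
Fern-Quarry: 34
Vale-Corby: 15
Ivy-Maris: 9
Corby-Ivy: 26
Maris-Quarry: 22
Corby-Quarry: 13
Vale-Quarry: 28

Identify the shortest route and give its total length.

Plan I: 8 + 3 + 31 + 22 + 35 + 15 = 114
Plan II: 15 + 26 + 31 + 34 + 12 + 20 = 138

Shortest is Plan I, total 114 blocks.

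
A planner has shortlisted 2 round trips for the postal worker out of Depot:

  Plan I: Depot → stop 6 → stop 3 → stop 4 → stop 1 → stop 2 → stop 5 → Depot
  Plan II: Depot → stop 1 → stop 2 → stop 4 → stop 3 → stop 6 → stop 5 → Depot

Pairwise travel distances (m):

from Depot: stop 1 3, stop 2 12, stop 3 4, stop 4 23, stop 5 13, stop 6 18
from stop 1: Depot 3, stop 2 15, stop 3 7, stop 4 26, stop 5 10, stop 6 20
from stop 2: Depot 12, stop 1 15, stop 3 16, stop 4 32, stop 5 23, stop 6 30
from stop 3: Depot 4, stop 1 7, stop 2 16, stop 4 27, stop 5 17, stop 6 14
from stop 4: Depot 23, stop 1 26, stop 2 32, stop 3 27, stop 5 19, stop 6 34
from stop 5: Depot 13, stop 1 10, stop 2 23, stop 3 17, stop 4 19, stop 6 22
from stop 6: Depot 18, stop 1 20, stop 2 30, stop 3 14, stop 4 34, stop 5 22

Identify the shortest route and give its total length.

126 m — Plan II is the shortest.

Plan I: 18 + 14 + 27 + 26 + 15 + 23 + 13 = 136
Plan II: 3 + 15 + 32 + 27 + 14 + 22 + 13 = 126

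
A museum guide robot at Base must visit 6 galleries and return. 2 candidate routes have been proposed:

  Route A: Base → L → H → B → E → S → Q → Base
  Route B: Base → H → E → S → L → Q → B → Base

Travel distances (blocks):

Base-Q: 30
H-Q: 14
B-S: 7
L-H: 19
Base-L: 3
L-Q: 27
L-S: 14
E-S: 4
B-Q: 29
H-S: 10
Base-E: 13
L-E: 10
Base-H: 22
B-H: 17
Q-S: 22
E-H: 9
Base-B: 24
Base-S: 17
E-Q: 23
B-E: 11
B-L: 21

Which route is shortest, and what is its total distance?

Route A: 3 + 19 + 17 + 11 + 4 + 22 + 30 = 106
Route B: 22 + 9 + 4 + 14 + 27 + 29 + 24 = 129

106 blocks — Route A is the shortest.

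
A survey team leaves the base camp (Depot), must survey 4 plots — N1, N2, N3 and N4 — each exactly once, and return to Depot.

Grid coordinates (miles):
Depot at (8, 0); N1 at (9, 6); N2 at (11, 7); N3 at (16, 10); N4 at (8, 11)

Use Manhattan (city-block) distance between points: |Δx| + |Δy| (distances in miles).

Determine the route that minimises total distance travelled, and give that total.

With 4 stops there are 4!/2 = 12 distinct round trips (a route and its reverse cost the same).
Depot - N1 - N2 - N3 - N4 - Depot: 7+3+8+9+11 = 38
Depot - N1 - N2 - N4 - N3 - Depot: 7+3+7+9+18 = 44
Depot - N1 - N3 - N2 - N4 - Depot: 7+11+8+7+11 = 44
Depot - N1 - N3 - N4 - N2 - Depot: 7+11+9+7+10 = 44
Depot - N1 - N4 - N2 - N3 - Depot: 7+6+7+8+18 = 46
Depot - N1 - N4 - N3 - N2 - Depot: 7+6+9+8+10 = 40
Depot - N2 - N1 - N3 - N4 - Depot: 10+3+11+9+11 = 44
Depot - N2 - N1 - N4 - N3 - Depot: 10+3+6+9+18 = 46
Depot - N2 - N3 - N1 - N4 - Depot: 10+8+11+6+11 = 46
Depot - N2 - N4 - N1 - N3 - Depot: 10+7+6+11+18 = 52
Depot - N3 - N1 - N2 - N4 - Depot: 18+11+3+7+11 = 50
Depot - N3 - N2 - N1 - N4 - Depot: 18+8+3+6+11 = 46
The minimum is 38.
One optimal route: Depot → N1 → N2 → N3 → N4 → Depot (or its reverse).

Shortest round trip = 38 miles.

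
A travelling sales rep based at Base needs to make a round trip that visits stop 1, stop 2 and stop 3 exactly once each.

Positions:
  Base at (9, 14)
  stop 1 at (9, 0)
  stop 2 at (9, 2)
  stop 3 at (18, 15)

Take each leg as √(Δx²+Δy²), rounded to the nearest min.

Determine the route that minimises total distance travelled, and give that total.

There are 3 distinct closed tours to check (reversals are equivalent).
Base - stop 1 - stop 2 - stop 3 - Base: 14+2+16+9 = 41
Base - stop 1 - stop 3 - stop 2 - Base: 14+17+16+12 = 59
Base - stop 2 - stop 1 - stop 3 - Base: 12+2+17+9 = 40
The minimum is 40.
One optimal route: Base → stop 2 → stop 1 → stop 3 → Base (or its reverse).

Minimum total distance: 40 min.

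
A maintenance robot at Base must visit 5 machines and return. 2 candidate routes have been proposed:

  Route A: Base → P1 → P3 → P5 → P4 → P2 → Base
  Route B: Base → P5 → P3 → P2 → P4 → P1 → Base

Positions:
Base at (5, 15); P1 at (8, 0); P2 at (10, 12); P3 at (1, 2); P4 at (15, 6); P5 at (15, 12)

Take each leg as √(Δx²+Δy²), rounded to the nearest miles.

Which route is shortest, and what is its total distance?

Route A: 15 + 7 + 17 + 6 + 8 + 6 = 59
Route B: 10 + 17 + 13 + 8 + 9 + 15 = 72

59 miles — Route A is the shortest.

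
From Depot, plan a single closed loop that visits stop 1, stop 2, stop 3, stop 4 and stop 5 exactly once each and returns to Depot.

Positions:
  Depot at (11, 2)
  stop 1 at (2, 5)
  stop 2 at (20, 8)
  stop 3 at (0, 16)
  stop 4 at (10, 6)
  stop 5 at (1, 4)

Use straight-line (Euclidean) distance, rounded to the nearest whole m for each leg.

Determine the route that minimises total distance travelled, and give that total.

Shortest round trip = 57 m.

There are 60 distinct closed tours to check (reversals are equivalent).
Depot - stop 1 - stop 2 - stop 3 - stop 4 - stop 5 - Depot: 9+18+22+14+9+10 = 82
Depot - stop 1 - stop 2 - stop 3 - stop 5 - stop 4 - Depot: 9+18+22+12+9+4 = 74
Depot - stop 1 - stop 2 - stop 4 - stop 3 - stop 5 - Depot: 9+18+10+14+12+10 = 73
Depot - stop 1 - stop 2 - stop 4 - stop 5 - stop 3 - Depot: 9+18+10+9+12+18 = 76
Depot - stop 1 - stop 2 - stop 5 - stop 3 - stop 4 - Depot: 9+18+19+12+14+4 = 76
Depot - stop 1 - stop 2 - stop 5 - stop 4 - stop 3 - Depot: 9+18+19+9+14+18 = 87
Depot - stop 1 - stop 3 - stop 2 - stop 4 - stop 5 - Depot: 9+11+22+10+9+10 = 71
Depot - stop 1 - stop 3 - stop 2 - stop 5 - stop 4 - Depot: 9+11+22+19+9+4 = 74
Depot - stop 1 - stop 3 - stop 4 - stop 2 - stop 5 - Depot: 9+11+14+10+19+10 = 73
Depot - stop 1 - stop 3 - stop 4 - stop 5 - stop 2 - Depot: 9+11+14+9+19+11 = 73
Depot - stop 1 - stop 3 - stop 5 - stop 2 - stop 4 - Depot: 9+11+12+19+10+4 = 65
Depot - stop 1 - stop 3 - stop 5 - stop 4 - stop 2 - Depot: 9+11+12+9+10+11 = 62
Depot - stop 1 - stop 4 - stop 2 - stop 3 - stop 5 - Depot: 9+8+10+22+12+10 = 71
Depot - stop 1 - stop 4 - stop 2 - stop 5 - stop 3 - Depot: 9+8+10+19+12+18 = 76
… (46 more)
Depot - stop 1 - stop 5 - stop 3 - stop 4 - stop 2 - Depot: 9+1+12+14+10+11 = 57  ← best
The minimum is 57.
One optimal route: Depot → stop 1 → stop 5 → stop 3 → stop 4 → stop 2 → Depot (or its reverse).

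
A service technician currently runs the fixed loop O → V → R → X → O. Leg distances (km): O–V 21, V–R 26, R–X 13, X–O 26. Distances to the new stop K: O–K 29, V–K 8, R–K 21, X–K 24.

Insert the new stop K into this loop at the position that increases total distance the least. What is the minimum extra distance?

Insertion cost between consecutive stops i–j is d(i,K) + d(K,j) − d(i,j):
  between O and V: 29 + 8 − 21 = 16
  between V and R: 8 + 21 − 26 = 3
  between R and X: 21 + 24 − 13 = 32
  between X and O: 24 + 29 − 26 = 27
Cheapest insertion is between V and R, adding 3.
New total = 86 + 3 = 89.

+3 km — insert K between V and R.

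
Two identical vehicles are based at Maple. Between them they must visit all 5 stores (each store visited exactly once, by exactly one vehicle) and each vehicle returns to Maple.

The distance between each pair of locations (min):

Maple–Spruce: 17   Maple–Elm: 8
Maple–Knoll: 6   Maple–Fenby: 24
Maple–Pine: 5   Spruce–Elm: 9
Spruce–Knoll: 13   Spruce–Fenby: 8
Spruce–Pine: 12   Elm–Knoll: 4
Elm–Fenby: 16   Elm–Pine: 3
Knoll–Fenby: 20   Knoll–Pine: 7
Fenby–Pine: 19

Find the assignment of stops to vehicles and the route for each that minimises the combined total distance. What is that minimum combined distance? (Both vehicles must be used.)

Minimum combined distance: 61 min.

Check every non-empty split of the stops between the two vehicles; for each half take its own optimal tour:
  {Spruce} + {Elm, Knoll, Fenby, Pine}: 34 + 50 = 84
  {Elm} + {Spruce, Knoll, Fenby, Pine}: 16 + 51 = 67
  {Spruce, Elm} + {Knoll, Fenby, Pine}: 34 + 50 = 84
  {Knoll} + {Spruce, Elm, Fenby, Pine}: 12 + 49 = 61
  {Spruce, Knoll} + {Elm, Fenby, Pine}: 36 + 48 = 84
  {Elm, Knoll} + {Spruce, Fenby, Pine}: 18 + 49 = 67
  … (15 splits in total)
Best: vehicle 1 Maple → Knoll → Maple = 12; vehicle 2 Maple → Spruce → Fenby → Elm → Pine → Maple = 49; combined 61.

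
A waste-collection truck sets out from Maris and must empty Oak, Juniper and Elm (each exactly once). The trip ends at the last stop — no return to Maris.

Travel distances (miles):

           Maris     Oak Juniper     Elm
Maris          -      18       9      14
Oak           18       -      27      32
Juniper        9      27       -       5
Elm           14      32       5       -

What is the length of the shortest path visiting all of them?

46 miles — the minimum one-way total.

There are 3! = 6 possible orderings.
Maris - Oak - Juniper - Elm: 18+27+5 = 50
Maris - Oak - Elm - Juniper: 18+32+5 = 55
Maris - Juniper - Oak - Elm: 9+27+32 = 68
Maris - Juniper - Elm - Oak: 9+5+32 = 46
Maris - Elm - Oak - Juniper: 14+32+27 = 73
Maris - Elm - Juniper - Oak: 14+5+27 = 46
The minimum is 46.
One shortest path: Maris → Juniper → Elm → Oak.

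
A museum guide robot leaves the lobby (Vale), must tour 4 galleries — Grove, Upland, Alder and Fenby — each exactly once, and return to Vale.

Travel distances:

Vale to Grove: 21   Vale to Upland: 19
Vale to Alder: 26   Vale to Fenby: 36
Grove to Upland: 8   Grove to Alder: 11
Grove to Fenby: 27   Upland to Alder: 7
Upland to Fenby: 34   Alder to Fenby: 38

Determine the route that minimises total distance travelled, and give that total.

Shortest round trip = 100.

With 4 stops there are 4!/2 = 12 distinct round trips (a route and its reverse cost the same).
Vale-Grove-Upland-Alder-Fenby-Vale: 21+8+7+38+36 = 110
Vale-Grove-Upland-Fenby-Alder-Vale: 21+8+34+38+26 = 127
Vale-Grove-Alder-Upland-Fenby-Vale: 21+11+7+34+36 = 109
Vale-Grove-Alder-Fenby-Upland-Vale: 21+11+38+34+19 = 123
Vale-Grove-Fenby-Upland-Alder-Vale: 21+27+34+7+26 = 115
Vale-Grove-Fenby-Alder-Upland-Vale: 21+27+38+7+19 = 112
Vale-Upland-Grove-Alder-Fenby-Vale: 19+8+11+38+36 = 112
Vale-Upland-Grove-Fenby-Alder-Vale: 19+8+27+38+26 = 118
Vale-Upland-Alder-Grove-Fenby-Vale: 19+7+11+27+36 = 100
Vale-Upland-Fenby-Grove-Alder-Vale: 19+34+27+11+26 = 117
Vale-Alder-Grove-Upland-Fenby-Vale: 26+11+8+34+36 = 115
Vale-Alder-Upland-Grove-Fenby-Vale: 26+7+8+27+36 = 104
The minimum is 100.
One optimal route: Vale → Upland → Alder → Grove → Fenby → Vale (or its reverse).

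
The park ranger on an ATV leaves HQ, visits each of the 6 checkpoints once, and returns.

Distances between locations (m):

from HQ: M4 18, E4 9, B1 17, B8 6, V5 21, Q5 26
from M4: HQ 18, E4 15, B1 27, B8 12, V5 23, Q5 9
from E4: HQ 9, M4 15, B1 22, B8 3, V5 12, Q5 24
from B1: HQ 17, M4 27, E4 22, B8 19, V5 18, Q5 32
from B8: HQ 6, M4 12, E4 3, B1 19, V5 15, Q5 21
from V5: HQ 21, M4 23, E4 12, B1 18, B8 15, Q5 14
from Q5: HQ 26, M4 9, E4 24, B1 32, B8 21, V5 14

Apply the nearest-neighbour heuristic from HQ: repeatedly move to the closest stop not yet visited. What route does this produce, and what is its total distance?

Total distance 88 m via the nearest-neighbour route HQ → B8 → E4 → V5 → Q5 → M4 → B1 → HQ.

At HQ the remaining stops are B8 6, E4 9, B1 17, M4 18, V5 21, Q5 26; go to B8.
At B8 the remaining stops are E4 3, M4 12, V5 15, B1 19, Q5 21; go to E4.
At E4 the remaining stops are V5 12, M4 15, B1 22, Q5 24; go to V5.
At V5 the remaining stops are Q5 14, B1 18, M4 23; go to Q5.
At Q5 the remaining stops are M4 9, B1 32; go to M4.
At M4 the remaining stops are B1 27; go to B1.
Return B1→HQ: 17.
Total = 6 + 3 + 12 + 14 + 9 + 27 + 17 = 88.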